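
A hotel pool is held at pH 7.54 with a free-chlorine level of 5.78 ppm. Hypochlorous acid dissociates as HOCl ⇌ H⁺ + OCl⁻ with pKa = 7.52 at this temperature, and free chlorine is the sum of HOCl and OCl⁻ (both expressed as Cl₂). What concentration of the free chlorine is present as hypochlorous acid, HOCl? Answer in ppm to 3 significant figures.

[OCl⁻]/[HOCl] = 10^(pH − pKa) = 10^(7.54 − 7.52) = 10^0.02 = 1.047.
Fraction as HOCl = 1 / (1 + 1.047) = 0.4885.
HOCl = 0.4885 × 5.78 ppm = 2.823 ppm.

2.82 ppm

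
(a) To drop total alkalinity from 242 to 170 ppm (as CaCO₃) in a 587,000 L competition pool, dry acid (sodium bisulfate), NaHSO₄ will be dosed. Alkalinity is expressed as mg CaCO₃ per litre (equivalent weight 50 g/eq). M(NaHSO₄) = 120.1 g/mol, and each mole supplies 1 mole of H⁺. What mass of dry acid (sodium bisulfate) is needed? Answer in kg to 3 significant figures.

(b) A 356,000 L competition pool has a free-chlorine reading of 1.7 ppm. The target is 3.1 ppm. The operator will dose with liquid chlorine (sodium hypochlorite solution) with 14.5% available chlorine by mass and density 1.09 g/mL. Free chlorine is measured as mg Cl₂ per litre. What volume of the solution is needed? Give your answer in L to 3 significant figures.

(a) 102 kg; (b) 3.15 L

(a) Alkalinity to neutralize: (242 − 170) = 72 mg/L as CaCO₃ × 587,000 L = 42,260 g as CaCO₃.
(a) Equivalents of H⁺ required: 42,260 ÷ 50 g/eq = 845.3 eq = 845.3 mol NaHSO₄.
(a) Mass of NaHSO₄: 845.3 × 120.1 = 101,500 g.

(b) Chlorine deficit: 3.1 − 1.7 = 1.4 ppm = 1.4 mg/L as Cl₂.
(b) Cl₂ equivalent needed: 1.4 mg/L × 356,000 L = 498,400 mg = 498.4 g.
(b) Product at 14.5% available chlorine: 498.4 / 0.145 = 3437 g.
(b) Volume at density 1.09 g/mL: 3437 g ÷ 1.09 g/mL = 3153 mL.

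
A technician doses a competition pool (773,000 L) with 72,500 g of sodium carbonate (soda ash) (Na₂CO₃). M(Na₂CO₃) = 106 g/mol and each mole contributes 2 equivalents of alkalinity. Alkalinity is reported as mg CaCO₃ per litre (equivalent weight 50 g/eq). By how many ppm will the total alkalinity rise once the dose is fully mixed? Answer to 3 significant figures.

Moles of Na₂CO₃: 72,500 g ÷ 106 g/mol = 684 mol → 1368 eq of alkalinity.
As CaCO₃: 1368 eq × 50 g/eq = 68,400 g.
Rise: 68,400 g / 773,000 L × 1000 = 88.48 mg/L.

88.5 ppm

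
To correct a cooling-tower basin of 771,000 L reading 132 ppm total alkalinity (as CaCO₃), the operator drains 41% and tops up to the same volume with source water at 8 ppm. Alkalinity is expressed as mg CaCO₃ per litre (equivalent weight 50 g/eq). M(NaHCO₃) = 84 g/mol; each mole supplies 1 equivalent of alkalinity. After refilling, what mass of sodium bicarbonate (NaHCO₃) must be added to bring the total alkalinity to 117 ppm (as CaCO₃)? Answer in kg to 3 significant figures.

46.4 kg

After draining 41% and refilling: 132 × 0.59 + 8 × 0.41 = 81.16 ppm.
Deficit to target: 117 − 81.16 = 35.84 mg/L.
As CaCO₃: 35.84 mg/L × 771,000 L = 27,630 g; ÷ 50 g/eq ÷ 1 = 552.7 mol NaHCO₃.
Mass: 552.7 × 84 = 46,420 g.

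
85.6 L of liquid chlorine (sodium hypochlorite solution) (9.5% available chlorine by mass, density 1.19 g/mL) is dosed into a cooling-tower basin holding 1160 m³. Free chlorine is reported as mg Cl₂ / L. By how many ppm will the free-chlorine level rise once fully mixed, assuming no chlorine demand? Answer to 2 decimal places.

8.34 ppm

Volume: 1160 m³ = 1,160,000 L.
Mass of solution: 85.6 L × 1000 mL/L × 1.19 g/mL = 101,900 g.
Available chlorine delivered: 101,900 g × 0.095 = 9677 g as Cl₂.
Concentration rise: 9677 g / 1,160,000 L = 8.342 mg/L = 8.34 ppm.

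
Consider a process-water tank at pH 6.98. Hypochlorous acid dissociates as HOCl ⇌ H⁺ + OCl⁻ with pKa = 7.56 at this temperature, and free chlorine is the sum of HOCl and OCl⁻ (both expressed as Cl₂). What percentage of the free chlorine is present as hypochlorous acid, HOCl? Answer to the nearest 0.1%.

79.2%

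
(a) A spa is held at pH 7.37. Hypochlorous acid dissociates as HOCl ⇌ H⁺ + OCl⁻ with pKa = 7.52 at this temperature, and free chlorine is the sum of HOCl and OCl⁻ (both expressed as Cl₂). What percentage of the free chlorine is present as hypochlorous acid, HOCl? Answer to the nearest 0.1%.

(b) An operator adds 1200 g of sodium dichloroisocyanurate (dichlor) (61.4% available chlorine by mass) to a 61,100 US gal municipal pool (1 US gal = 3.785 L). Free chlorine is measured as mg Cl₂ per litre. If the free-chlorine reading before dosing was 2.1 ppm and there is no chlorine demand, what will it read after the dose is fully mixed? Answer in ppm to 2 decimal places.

(a) [OCl⁻]/[HOCl] = 10^(pH − pKa) = 10^(7.37 − 7.52) = 10^-0.15 = 0.7079.
(a) Fraction as HOCl = 1 / (1 + 0.7079) = 0.5855.

(b) Volume: 61,100 US gal × 3.785 L/gal = 231,264 L.
(b) Available chlorine delivered: 1200 g × 0.614 = 736.8 g as Cl₂.
(b) Concentration rise: 736.8 g / 231,264 L = 3.186 mg/L = 3.19 ppm.
(b) Final FC: 2.1 + 3.19 = 5.29 ppm.

(a) 58.5%; (b) 5.29 ppm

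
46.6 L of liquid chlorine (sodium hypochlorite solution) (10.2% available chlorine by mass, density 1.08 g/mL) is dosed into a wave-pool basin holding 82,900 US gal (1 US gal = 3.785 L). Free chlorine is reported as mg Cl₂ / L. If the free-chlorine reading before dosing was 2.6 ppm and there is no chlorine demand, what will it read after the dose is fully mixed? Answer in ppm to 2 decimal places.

Volume: 82,900 US gal × 3.785 L/gal = 313,776 L.
Mass of solution: 46.6 L × 1000 mL/L × 1.08 g/mL = 50,330 g.
Available chlorine delivered: 50,330 g × 0.102 = 5133 g as Cl₂.
Concentration rise: 5133 g / 313,776 L = 16.36 mg/L = 16.36 ppm.
Final FC: 2.6 + 16.36 = 18.96 ppm.

18.96 ppm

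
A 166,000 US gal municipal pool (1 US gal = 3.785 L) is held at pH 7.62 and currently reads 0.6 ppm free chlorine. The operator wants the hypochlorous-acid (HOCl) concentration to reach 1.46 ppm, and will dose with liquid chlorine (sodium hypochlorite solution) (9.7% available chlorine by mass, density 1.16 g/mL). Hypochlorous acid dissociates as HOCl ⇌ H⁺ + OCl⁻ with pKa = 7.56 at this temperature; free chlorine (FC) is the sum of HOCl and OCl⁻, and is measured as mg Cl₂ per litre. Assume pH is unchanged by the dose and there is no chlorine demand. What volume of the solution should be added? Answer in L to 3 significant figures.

Volume: 166,000 US gal × 3.785 L/gal = 628,310 L.
[OCl⁻]/[HOCl] = 10^(pH − pKa) = 10^(7.62 − 7.56) = 1.148; fraction as HOCl = 1/(1 + 1.148) = 0.4655.
Free chlorine required for 1.46 ppm HOCl: 1.46 / 0.4655 = 3.136 ppm.
FC to add: 3.136 − 0.6 = 2.536 mg/L as Cl₂.
Cl₂ equivalent: 2.536 mg/L × 628,310 L = 1594 g.
Product at 9.7% available Cl: 1594 / 0.097 = 16,430 g.
Volume: 16,430 g ÷ 1.16 g/mL = 14,160 mL.

14.2 L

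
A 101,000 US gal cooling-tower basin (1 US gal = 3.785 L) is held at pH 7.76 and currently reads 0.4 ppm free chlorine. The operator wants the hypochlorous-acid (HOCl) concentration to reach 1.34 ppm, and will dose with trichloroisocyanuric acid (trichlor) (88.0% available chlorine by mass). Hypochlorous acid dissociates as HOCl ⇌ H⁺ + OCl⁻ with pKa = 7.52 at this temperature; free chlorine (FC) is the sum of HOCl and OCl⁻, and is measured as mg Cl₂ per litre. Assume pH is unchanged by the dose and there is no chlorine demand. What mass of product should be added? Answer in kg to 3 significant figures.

1.42 kg

Volume: 101,000 US gal × 3.785 L/gal = 382,285 L.
[OCl⁻]/[HOCl] = 10^(pH − pKa) = 10^(7.76 − 7.52) = 1.738; fraction as HOCl = 1/(1 + 1.738) = 0.3653.
Free chlorine required for 1.34 ppm HOCl: 1.34 / 0.3653 = 3.669 ppm.
FC to add: 3.669 − 0.4 = 3.269 mg/L as Cl₂.
Cl₂ equivalent: 3.269 mg/L × 382,285 L = 1250 g.
Product at 88.0% available Cl: 1250 / 0.88 = 1420 g.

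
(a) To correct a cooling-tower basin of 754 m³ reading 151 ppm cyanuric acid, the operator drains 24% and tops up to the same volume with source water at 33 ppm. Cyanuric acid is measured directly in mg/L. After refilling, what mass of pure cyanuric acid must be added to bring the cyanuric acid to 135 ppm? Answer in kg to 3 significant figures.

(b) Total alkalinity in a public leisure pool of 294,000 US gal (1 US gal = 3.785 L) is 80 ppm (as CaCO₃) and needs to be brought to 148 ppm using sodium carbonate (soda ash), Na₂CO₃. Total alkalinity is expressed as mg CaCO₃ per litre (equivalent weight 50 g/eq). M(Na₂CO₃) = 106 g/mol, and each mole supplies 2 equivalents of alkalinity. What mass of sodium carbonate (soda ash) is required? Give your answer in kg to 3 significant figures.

(a) Volume: 754 m³ = 754,000 L.
(a) After draining 24% and refilling: 151 × 0.76 + 33 × 0.24 = 122.68 ppm.
(a) Deficit to target: 135 − 122.68 = 12.32 mg/L.
(a) Mass: 12.32 mg/L × 754,000 L = 9289 g cyanuric acid.

(b) Volume: 294,000 US gal × 3.785 L/gal = 1,112,790 L.
(b) Alkalinity to add: (148 − 80) = 68 mg/L as CaCO₃ × 1,112,790 L = 75,670 g as CaCO₃.
(b) Equivalents: 75,670 g ÷ 50 g/eq = 1513 eq.
(b) Each mole of Na₂CO₃ supplies 2 eq, so 1513 / 2 = 756.7 mol.
(b) Mass: 756.7 mol × 106 g/mol = 80,210 g.

(a) 9.29 kg; (b) 80.2 kg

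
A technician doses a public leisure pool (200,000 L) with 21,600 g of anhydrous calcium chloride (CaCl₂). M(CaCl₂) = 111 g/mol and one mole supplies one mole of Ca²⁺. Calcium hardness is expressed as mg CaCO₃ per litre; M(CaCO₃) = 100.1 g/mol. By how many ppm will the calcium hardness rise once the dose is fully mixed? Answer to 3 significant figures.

97.4 ppm

Moles of Ca²⁺: 21,600 g ÷ 111 g/mol = 194.6 mol.
As CaCO₃: 194.6 mol × 100.1 g/mol = 19,480 g.
Rise: 19,480 g / 200,000 L × 1000 = 97.39 mg/L.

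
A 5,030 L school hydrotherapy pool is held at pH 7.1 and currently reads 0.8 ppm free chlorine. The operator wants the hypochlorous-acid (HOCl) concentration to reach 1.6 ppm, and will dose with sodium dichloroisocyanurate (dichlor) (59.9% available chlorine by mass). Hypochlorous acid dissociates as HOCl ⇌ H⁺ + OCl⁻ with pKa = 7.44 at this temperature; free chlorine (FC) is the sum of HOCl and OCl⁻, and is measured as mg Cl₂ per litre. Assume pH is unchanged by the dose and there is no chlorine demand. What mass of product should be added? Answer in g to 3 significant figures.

[OCl⁻]/[HOCl] = 10^(pH − pKa) = 10^(7.1 − 7.44) = 0.4571; fraction as HOCl = 1/(1 + 0.4571) = 0.6863.
Free chlorine required for 1.6 ppm HOCl: 1.6 / 0.6863 = 2.331 ppm.
FC to add: 2.331 − 0.8 = 1.531 mg/L as Cl₂.
Cl₂ equivalent: 1.531 mg/L × 5,030 L = 7.703 g.
Product at 59.9% available Cl: 7.703 / 0.599 = 12.86 g.

12.9 g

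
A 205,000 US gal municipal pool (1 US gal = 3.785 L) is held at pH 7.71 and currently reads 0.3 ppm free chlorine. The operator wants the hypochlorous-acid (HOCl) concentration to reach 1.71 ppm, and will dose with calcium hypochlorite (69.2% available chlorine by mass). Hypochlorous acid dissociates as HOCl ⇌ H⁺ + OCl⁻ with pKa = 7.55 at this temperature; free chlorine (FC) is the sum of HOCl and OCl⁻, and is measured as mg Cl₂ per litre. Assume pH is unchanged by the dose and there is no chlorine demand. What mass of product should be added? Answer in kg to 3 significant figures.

Volume: 205,000 US gal × 3.785 L/gal = 775,925 L.
[OCl⁻]/[HOCl] = 10^(pH − pKa) = 10^(7.71 − 7.55) = 1.445; fraction as HOCl = 1/(1 + 1.445) = 0.4089.
Free chlorine required for 1.71 ppm HOCl: 1.71 / 0.4089 = 4.182 ppm.
FC to add: 4.182 − 0.3 = 3.882 mg/L as Cl₂.
Cl₂ equivalent: 3.882 mg/L × 775,925 L = 3012 g.
Product at 69.2% available Cl: 3012 / 0.692 = 4352 g.

4.35 kg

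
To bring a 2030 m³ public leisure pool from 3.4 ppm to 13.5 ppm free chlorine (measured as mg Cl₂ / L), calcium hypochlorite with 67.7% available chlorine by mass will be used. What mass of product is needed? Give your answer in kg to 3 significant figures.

30.3 kg

Volume: 2030 m³ = 2,030,000 L.
Chlorine deficit: 13.5 − 3.4 = 10.1 ppm = 10.1 mg/L as Cl₂.
Cl₂ equivalent needed: 10.1 mg/L × 2,030,000 L = 20,500,000 mg = 20,500 g.
Product at 67.7% available chlorine: 20,500 / 0.677 = 30,290 g.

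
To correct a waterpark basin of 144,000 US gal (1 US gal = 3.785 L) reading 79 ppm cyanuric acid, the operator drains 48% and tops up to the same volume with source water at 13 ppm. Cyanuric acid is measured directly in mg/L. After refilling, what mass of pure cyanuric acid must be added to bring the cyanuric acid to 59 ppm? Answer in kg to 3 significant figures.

Volume: 144,000 US gal × 3.785 L/gal = 545,040 L.
After draining 48% and refilling: 79 × 0.52 + 13 × 0.48 = 47.32 ppm.
Deficit to target: 59 − 47.32 = 11.68 mg/L.
Mass: 11.68 mg/L × 545,040 L = 6366 g cyanuric acid.

6.37 kg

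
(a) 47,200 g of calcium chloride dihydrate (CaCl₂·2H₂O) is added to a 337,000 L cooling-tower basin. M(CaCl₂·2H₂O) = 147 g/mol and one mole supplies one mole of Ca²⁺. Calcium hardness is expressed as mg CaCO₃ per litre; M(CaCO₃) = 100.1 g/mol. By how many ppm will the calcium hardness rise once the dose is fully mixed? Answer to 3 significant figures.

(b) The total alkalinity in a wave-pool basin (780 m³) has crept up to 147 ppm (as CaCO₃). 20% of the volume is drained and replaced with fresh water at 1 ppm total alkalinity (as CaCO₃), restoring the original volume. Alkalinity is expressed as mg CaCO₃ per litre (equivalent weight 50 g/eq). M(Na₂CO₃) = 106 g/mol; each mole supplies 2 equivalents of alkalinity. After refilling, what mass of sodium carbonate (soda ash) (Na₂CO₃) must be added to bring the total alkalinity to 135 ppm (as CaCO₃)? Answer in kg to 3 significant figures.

(a) 95.4 ppm; (b) 14.2 kg

(a) Moles of Ca²⁺: 47,200 g ÷ 147 g/mol = 321.1 mol.
(a) As CaCO₃: 321.1 mol × 100.1 g/mol = 32,140 g.
(a) Rise: 32,140 g / 337,000 L × 1000 = 95.37 mg/L.

(b) Volume: 780 m³ = 780,000 L.
(b) After draining 20% and refilling: 147 × 0.80 + 1 × 0.20 = 117.8 ppm.
(b) Deficit to target: 135 − 117.8 = 17.2 mg/L.
(b) As CaCO₃: 17.2 mg/L × 780,000 L = 13,420 g; ÷ 50 g/eq ÷ 2 = 134.2 mol Na₂CO₃.
(b) Mass: 134.2 × 106 = 14,220 g.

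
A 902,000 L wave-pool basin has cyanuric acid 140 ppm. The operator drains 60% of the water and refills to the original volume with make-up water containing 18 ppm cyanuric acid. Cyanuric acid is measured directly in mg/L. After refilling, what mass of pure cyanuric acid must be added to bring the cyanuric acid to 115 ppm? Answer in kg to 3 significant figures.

43.5 kg

After draining 60% and refilling: 140 × 0.40 + 18 × 0.60 = 66.8 ppm.
Deficit to target: 115 − 66.8 = 48.2 mg/L.
Mass: 48.2 mg/L × 902,000 L = 43,480 g cyanuric acid.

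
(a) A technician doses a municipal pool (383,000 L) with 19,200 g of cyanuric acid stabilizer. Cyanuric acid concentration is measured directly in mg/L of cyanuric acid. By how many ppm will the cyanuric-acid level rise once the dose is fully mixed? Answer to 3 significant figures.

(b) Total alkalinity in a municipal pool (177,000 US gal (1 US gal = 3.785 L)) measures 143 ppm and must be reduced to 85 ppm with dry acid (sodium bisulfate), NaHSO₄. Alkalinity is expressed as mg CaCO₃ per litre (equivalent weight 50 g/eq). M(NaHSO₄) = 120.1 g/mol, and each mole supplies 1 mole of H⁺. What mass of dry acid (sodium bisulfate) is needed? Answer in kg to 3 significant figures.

(a) Rise: 19,200 g / 383,000 L × 1000 = 50.13 mg/L.

(b) Volume: 177,000 US gal × 3.785 L/gal = 669,945 L.
(b) Alkalinity to neutralize: (143 − 85) = 58 mg/L as CaCO₃ × 669,945 L = 38,860 g as CaCO₃.
(b) Equivalents of H⁺ required: 38,860 ÷ 50 g/eq = 777.1 eq = 777.1 mol NaHSO₄.
(b) Mass of NaHSO₄: 777.1 × 120.1 = 93,330 g.

(a) 50.1 ppm; (b) 93.3 kg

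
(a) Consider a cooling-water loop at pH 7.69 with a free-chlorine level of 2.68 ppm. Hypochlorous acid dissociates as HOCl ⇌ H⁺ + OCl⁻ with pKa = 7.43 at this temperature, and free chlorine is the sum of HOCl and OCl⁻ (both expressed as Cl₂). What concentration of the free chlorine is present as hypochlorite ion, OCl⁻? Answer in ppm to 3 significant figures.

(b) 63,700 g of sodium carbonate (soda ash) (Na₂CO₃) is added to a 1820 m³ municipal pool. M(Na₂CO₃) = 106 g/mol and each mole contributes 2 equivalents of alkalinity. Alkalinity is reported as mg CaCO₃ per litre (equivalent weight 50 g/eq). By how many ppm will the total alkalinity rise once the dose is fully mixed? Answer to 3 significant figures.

(a) [OCl⁻]/[HOCl] = 10^(pH − pKa) = 10^(7.69 − 7.43) = 10^0.26 = 1.82.
(a) Fraction as HOCl = 1 / (1 + 1.82) = 0.3546.
(a) OCl⁻ = (1 − 0.3546) × 2.68 ppm = 1.73 ppm.

(b) Volume: 1820 m³ = 1,820,000 L.
(b) Moles of Na₂CO₃: 63,700 g ÷ 106 g/mol = 600.9 mol → 1202 eq of alkalinity.
(b) As CaCO₃: 1202 eq × 50 g/eq = 60,090 g.
(b) Rise: 60,090 g / 1,820,000 L × 1000 = 33.02 mg/L.

(a) 1.73 ppm; (b) 33.0 ppm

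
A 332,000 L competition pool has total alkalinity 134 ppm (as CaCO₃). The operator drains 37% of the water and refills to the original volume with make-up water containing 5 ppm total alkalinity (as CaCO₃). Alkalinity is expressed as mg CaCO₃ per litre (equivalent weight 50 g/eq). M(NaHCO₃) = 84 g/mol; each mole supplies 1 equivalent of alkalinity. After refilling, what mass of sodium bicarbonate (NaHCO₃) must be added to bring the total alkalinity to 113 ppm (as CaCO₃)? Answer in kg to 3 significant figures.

After draining 37% and refilling: 134 × 0.63 + 5 × 0.37 = 86.27 ppm.
Deficit to target: 113 − 86.27 = 26.73 mg/L.
As CaCO₃: 26.73 mg/L × 332,000 L = 8874 g; ÷ 50 g/eq ÷ 1 = 177.5 mol NaHCO₃.
Mass: 177.5 × 84 = 14,910 g.

14.9 kg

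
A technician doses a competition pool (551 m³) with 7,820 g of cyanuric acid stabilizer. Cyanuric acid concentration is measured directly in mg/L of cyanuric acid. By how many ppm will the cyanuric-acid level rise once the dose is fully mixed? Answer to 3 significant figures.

Volume: 551 m³ = 551,000 L.
Rise: 7,820 g / 551,000 L × 1000 = 14.19 mg/L.

14.2 ppm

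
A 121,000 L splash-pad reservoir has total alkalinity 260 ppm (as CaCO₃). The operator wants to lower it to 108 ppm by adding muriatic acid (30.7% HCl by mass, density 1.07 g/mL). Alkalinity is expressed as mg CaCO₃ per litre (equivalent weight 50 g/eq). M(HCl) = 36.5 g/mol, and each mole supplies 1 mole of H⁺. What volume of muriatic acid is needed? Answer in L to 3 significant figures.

Alkalinity to neutralize: (260 − 108) = 152 mg/L as CaCO₃ × 121,000 L = 18,390 g as CaCO₃.
Equivalents of H⁺ required: 18,390 ÷ 50 g/eq = 367.8 eq = 367.8 mol HCl.
Mass of HCl: 367.8 × 36.5 = 13,430 g.
Mass of 30.7% solution: 13,430 / 0.307 = 43,730 g.
Volume: 43,730 g ÷ 1.07 g/mL = 40,870 mL.

40.9 L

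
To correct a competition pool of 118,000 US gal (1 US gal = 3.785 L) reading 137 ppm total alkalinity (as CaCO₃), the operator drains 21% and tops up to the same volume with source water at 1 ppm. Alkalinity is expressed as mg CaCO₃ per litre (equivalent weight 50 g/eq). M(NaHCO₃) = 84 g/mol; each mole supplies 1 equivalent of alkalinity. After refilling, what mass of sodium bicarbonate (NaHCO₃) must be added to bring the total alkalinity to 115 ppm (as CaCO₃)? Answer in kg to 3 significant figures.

4.92 kg

Volume: 118,000 US gal × 3.785 L/gal = 446,630 L.
After draining 21% and refilling: 137 × 0.79 + 1 × 0.21 = 108.44 ppm.
Deficit to target: 115 − 108.44 = 6.56 mg/L.
As CaCO₃: 6.56 mg/L × 446,630 L = 2930 g; ÷ 50 g/eq ÷ 1 = 58.6 mol NaHCO₃.
Mass: 58.6 × 84 = 4922 g.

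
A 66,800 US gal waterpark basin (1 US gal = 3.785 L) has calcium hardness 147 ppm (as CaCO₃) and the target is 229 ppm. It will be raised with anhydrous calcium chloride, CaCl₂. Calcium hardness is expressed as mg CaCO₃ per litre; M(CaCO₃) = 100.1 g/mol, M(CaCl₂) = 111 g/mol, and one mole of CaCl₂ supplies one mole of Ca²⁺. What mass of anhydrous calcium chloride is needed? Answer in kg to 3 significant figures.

Volume: 66,800 US gal × 3.785 L/gal = 252,838 L.
Hardness to add: (229 − 147) = 82 mg/L as CaCO₃ × 252,838 L = 20,730 g as CaCO₃.
Moles of Ca²⁺ (1 mol Ca²⁺ ≡ 1 mol CaCO₃): 20,730 / 100.1 g/mol = 207.1 mol.
Mass of CaCl₂: 207.1 × 111 = 22,990 g.

23.0 kg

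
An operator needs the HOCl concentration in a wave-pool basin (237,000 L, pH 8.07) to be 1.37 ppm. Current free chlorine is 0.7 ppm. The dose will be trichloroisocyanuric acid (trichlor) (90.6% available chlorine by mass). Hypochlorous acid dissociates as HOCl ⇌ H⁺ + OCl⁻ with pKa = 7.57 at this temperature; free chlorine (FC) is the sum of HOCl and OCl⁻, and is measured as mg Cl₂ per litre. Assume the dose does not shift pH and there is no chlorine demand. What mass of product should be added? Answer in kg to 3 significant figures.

1.31 kg

[OCl⁻]/[HOCl] = 10^(pH − pKa) = 10^(8.07 − 7.57) = 3.162; fraction as HOCl = 1/(1 + 3.162) = 0.2403.
Free chlorine required for 1.37 ppm HOCl: 1.37 / 0.2403 = 5.702 ppm.
FC to add: 5.702 − 0.7 = 5.002 mg/L as Cl₂.
Cl₂ equivalent: 5.002 mg/L × 237,000 L = 1186 g.
Product at 90.6% available Cl: 1186 / 0.906 = 1309 g.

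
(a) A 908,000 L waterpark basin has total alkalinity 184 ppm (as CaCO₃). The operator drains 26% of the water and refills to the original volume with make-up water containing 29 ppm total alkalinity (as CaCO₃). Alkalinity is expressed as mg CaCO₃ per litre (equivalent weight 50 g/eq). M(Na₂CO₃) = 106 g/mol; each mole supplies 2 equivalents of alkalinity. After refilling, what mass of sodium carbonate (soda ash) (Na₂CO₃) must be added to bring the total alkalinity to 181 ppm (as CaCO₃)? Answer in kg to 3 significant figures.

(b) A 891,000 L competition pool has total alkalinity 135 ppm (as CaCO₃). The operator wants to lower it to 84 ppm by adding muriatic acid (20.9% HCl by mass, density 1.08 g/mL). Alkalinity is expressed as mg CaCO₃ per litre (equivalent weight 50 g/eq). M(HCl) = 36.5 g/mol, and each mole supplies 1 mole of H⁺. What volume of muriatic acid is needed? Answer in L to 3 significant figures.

(a) 35.9 kg; (b) 147 L

(a) After draining 26% and refilling: 184 × 0.74 + 29 × 0.26 = 143.7 ppm.
(a) Deficit to target: 181 − 143.7 = 37.3 mg/L.
(a) As CaCO₃: 37.3 mg/L × 908,000 L = 33,870 g; ÷ 50 g/eq ÷ 2 = 338.7 mol Na₂CO₃.
(a) Mass: 338.7 × 106 = 35,900 g.

(b) Alkalinity to neutralize: (135 − 84) = 51 mg/L as CaCO₃ × 891,000 L = 45,440 g as CaCO₃.
(b) Equivalents of H⁺ required: 45,440 ÷ 50 g/eq = 908.8 eq = 908.8 mol HCl.
(b) Mass of HCl: 908.8 × 36.5 = 33,170 g.
(b) Mass of 20.9% solution: 33,170 / 0.209 = 158,700 g.
(b) Volume: 158,700 g ÷ 1.08 g/mL = 147,000 mL.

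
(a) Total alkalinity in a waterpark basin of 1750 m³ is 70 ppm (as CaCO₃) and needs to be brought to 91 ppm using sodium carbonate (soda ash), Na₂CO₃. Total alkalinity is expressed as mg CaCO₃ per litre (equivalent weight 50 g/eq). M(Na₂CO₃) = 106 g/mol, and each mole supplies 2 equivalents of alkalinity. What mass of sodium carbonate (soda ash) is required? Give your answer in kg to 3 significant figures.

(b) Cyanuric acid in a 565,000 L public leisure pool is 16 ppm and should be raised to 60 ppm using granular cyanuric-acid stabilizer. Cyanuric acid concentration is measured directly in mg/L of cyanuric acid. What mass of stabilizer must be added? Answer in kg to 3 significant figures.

(a) Volume: 1750 m³ = 1,750,000 L.
(a) Alkalinity to add: (91 − 70) = 21 mg/L as CaCO₃ × 1,750,000 L = 36,750 g as CaCO₃.
(a) Equivalents: 36,750 g ÷ 50 g/eq = 735 eq.
(a) Each mole of Na₂CO₃ supplies 2 eq, so 735 / 2 = 367.5 mol.
(a) Mass: 367.5 mol × 106 g/mol = 38,960 g.

(b) CYA to add: (60 − 16) = 44 mg/L × 565,000 L = 24,860 g cyanuric acid.

(a) 39.0 kg; (b) 24.9 kg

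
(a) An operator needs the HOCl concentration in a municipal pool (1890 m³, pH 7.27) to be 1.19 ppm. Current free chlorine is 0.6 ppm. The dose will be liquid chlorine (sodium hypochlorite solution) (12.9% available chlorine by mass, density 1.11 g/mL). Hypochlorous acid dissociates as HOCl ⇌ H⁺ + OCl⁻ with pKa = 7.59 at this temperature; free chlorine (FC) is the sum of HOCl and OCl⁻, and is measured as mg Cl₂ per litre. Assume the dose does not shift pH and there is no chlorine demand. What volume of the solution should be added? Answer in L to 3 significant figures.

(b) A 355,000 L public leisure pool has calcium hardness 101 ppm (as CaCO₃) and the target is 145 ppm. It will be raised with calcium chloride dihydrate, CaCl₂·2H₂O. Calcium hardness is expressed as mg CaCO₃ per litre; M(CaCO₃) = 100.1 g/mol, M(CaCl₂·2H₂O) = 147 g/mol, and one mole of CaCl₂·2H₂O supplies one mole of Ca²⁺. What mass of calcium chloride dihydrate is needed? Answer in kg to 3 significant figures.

(a) 15.3 L; (b) 22.9 kg

(a) Volume: 1890 m³ = 1,890,000 L.
(a) [OCl⁻]/[HOCl] = 10^(pH − pKa) = 10^(7.27 − 7.59) = 0.4786; fraction as HOCl = 1/(1 + 0.4786) = 0.6763.
(a) Free chlorine required for 1.19 ppm HOCl: 1.19 / 0.6763 = 1.76 ppm.
(a) FC to add: 1.76 − 0.6 = 1.16 mg/L as Cl₂.
(a) Cl₂ equivalent: 1.16 mg/L × 1,890,000 L = 2192 g.
(a) Product at 12.9% available Cl: 2192 / 0.129 = 16,990 g.
(a) Volume: 16,990 g ÷ 1.11 g/mL = 15,310 mL.

(b) Hardness to add: (145 − 101) = 44 mg/L as CaCO₃ × 355,000 L = 15,620 g as CaCO₃.
(b) Moles of Ca²⁺ (1 mol Ca²⁺ ≡ 1 mol CaCO₃): 15,620 / 100.1 g/mol = 156 mol.
(b) Mass of CaCl₂·2H₂O: 156 × 147 = 22,940 g.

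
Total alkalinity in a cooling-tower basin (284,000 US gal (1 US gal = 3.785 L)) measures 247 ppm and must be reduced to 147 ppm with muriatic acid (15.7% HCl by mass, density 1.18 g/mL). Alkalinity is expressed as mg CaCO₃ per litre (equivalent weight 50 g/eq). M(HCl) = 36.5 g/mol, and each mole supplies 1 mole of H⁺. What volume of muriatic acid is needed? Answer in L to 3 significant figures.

424 L

Volume: 284,000 US gal × 3.785 L/gal = 1,074,940 L.
Alkalinity to neutralize: (247 − 147) = 100 mg/L as CaCO₃ × 1,074,940 L = 107,500 g as CaCO₃.
Equivalents of H⁺ required: 107,500 ÷ 50 g/eq = 2150 eq = 2150 mol HCl.
Mass of HCl: 2150 × 36.5 = 78,470 g.
Mass of 15.7% solution: 78,470 / 0.157 = 499,800 g.
Volume: 499,800 g ÷ 1.18 g/mL = 423,600 mL.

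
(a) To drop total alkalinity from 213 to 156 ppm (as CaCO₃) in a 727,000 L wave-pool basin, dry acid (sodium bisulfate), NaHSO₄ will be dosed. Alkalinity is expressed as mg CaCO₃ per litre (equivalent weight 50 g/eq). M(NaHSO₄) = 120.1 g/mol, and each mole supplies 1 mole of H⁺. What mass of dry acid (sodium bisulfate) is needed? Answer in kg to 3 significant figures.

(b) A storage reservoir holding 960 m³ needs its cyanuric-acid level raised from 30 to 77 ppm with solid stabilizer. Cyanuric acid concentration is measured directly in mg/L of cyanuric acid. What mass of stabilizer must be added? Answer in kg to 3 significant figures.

(a) 99.5 kg; (b) 45.1 kg

(a) Alkalinity to neutralize: (213 − 156) = 57 mg/L as CaCO₃ × 727,000 L = 41,440 g as CaCO₃.
(a) Equivalents of H⁺ required: 41,440 ÷ 50 g/eq = 828.8 eq = 828.8 mol NaHSO₄.
(a) Mass of NaHSO₄: 828.8 × 120.1 = 99,540 g.

(b) Volume: 960 m³ = 960,000 L.
(b) CYA to add: (77 − 30) = 47 mg/L × 960,000 L = 45,120 g cyanuric acid.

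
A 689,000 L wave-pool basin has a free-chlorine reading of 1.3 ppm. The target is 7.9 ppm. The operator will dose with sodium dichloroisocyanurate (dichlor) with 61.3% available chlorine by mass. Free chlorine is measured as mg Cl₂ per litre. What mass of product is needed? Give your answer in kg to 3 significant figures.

Chlorine deficit: 7.9 − 1.3 = 6.6 ppm = 6.6 mg/L as Cl₂.
Cl₂ equivalent needed: 6.6 mg/L × 689,000 L = 4,547,000 mg = 4547 g.
Product at 61.3% available chlorine: 4547 / 0.613 = 7418 g.

7.42 kg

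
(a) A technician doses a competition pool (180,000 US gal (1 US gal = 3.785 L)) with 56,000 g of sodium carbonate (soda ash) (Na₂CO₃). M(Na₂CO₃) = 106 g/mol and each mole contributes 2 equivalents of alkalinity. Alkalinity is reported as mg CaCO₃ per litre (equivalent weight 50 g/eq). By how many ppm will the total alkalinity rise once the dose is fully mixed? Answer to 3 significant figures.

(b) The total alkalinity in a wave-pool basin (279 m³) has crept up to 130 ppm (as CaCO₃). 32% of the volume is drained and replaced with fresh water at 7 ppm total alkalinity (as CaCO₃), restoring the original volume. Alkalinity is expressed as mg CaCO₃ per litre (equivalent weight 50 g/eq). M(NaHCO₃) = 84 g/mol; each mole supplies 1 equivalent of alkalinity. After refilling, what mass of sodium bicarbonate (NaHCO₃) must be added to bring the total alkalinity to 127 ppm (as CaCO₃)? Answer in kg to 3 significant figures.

(a) 77.5 ppm; (b) 17.0 kg

(a) Volume: 180,000 US gal × 3.785 L/gal = 681,300 L.
(a) Moles of Na₂CO₃: 56,000 g ÷ 106 g/mol = 528.3 mol → 1057 eq of alkalinity.
(a) As CaCO₃: 1057 eq × 50 g/eq = 52,830 g.
(a) Rise: 52,830 g / 681,300 L × 1000 = 77.54 mg/L.

(b) Volume: 279 m³ = 279,000 L.
(b) After draining 32% and refilling: 130 × 0.68 + 7 × 0.32 = 90.64 ppm.
(b) Deficit to target: 127 − 90.64 = 36.36 mg/L.
(b) As CaCO₃: 36.36 mg/L × 279,000 L = 10,140 g; ÷ 50 g/eq ÷ 1 = 202.9 mol NaHCO₃.
(b) Mass: 202.9 × 84 = 17,040 g.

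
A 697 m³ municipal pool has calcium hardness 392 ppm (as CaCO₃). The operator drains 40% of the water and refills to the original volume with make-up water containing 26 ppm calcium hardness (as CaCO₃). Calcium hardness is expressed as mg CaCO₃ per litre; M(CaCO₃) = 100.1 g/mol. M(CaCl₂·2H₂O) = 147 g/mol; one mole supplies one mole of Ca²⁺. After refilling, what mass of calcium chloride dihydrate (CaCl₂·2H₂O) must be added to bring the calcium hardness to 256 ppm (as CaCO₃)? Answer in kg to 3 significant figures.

10.6 kg

Volume: 697 m³ = 697,000 L.
After draining 40% and refilling: 392 × 0.60 + 26 × 0.40 = 245.6 ppm.
Deficit to target: 256 − 245.6 = 10.4 mg/L.
As CaCO₃: 10.4 mg/L × 697,000 L = 7249 g; ÷ 100.1 = 72.42 mol Ca²⁺.
Mass: 72.42 × 147 = 10,650 g.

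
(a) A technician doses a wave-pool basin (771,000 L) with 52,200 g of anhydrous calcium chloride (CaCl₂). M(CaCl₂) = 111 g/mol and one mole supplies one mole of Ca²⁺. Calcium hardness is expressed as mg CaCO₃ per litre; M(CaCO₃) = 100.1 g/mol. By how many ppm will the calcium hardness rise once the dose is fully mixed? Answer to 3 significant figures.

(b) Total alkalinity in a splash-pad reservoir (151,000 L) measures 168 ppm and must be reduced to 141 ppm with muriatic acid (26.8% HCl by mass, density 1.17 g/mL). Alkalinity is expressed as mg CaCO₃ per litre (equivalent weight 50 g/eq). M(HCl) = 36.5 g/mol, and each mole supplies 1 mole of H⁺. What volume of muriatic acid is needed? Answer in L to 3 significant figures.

(a) 61.1 ppm; (b) 9.49 L

(a) Moles of Ca²⁺: 52,200 g ÷ 111 g/mol = 470.3 mol.
(a) As CaCO₃: 470.3 mol × 100.1 g/mol = 47,070 g.
(a) Rise: 47,070 g / 771,000 L × 1000 = 61.06 mg/L.

(b) Alkalinity to neutralize: (168 − 141) = 27 mg/L as CaCO₃ × 151,000 L = 4077 g as CaCO₃.
(b) Equivalents of H⁺ required: 4077 ÷ 50 g/eq = 81.54 eq = 81.54 mol HCl.
(b) Mass of HCl: 81.54 × 36.5 = 2976 g.
(b) Mass of 26.8% solution: 2976 / 0.268 = 11,110 g.
(b) Volume: 11,110 g ÷ 1.17 g/mL = 9492 mL.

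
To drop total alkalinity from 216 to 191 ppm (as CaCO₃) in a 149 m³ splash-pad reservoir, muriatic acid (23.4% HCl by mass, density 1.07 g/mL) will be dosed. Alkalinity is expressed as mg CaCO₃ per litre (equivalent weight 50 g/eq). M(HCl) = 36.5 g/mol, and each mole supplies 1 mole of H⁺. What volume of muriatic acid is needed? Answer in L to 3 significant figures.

Volume: 149 m³ = 149,000 L.
Alkalinity to neutralize: (216 − 191) = 25 mg/L as CaCO₃ × 149,000 L = 3725 g as CaCO₃.
Equivalents of H⁺ required: 3725 ÷ 50 g/eq = 74.5 eq = 74.5 mol HCl.
Mass of HCl: 74.5 × 36.5 = 2719 g.
Mass of 23.4% solution: 2719 / 0.234 = 11,620 g.
Volume: 11,620 g ÷ 1.07 g/mL = 10,860 mL.

10.9 L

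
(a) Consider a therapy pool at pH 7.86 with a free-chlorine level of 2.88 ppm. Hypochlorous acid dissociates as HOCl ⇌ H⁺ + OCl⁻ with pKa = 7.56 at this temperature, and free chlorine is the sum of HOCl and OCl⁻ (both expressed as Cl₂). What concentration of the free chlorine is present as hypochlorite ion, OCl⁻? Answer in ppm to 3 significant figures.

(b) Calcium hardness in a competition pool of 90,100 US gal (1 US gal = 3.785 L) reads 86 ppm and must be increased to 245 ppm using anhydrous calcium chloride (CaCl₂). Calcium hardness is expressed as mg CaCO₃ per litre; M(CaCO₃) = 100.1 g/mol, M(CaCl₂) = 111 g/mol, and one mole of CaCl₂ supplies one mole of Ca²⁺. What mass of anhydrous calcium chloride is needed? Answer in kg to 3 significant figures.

(a) 1.92 ppm; (b) 60.1 kg

(a) [OCl⁻]/[HOCl] = 10^(pH − pKa) = 10^(7.86 − 7.56) = 10^0.30 = 1.995.
(a) Fraction as HOCl = 1 / (1 + 1.995) = 0.3339.
(a) OCl⁻ = (1 − 0.3339) × 2.88 ppm = 1.918 ppm.

(b) Volume: 90,100 US gal × 3.785 L/gal = 341,028 L.
(b) Hardness to add: (245 − 86) = 159 mg/L as CaCO₃ × 341,028 L = 54,220 g as CaCO₃.
(b) Moles of Ca²⁺ (1 mol Ca²⁺ ≡ 1 mol CaCO₃): 54,220 / 100.1 g/mol = 541.7 mol.
(b) Mass of CaCl₂: 541.7 × 111 = 60,130 g.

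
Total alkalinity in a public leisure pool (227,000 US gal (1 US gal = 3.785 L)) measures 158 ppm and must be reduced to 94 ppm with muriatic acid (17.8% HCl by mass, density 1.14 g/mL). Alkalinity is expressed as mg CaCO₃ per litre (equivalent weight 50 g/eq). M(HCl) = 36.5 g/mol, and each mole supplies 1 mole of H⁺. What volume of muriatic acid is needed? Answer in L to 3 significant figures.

Volume: 227,000 US gal × 3.785 L/gal = 859,195 L.
Alkalinity to neutralize: (158 − 94) = 64 mg/L as CaCO₃ × 859,195 L = 54,990 g as CaCO₃.
Equivalents of H⁺ required: 54,990 ÷ 50 g/eq = 1100 eq = 1100 mol HCl.
Mass of HCl: 1100 × 36.5 = 40,140 g.
Mass of 17.8% solution: 40,140 / 0.178 = 225,500 g.
Volume: 225,500 g ÷ 1.14 g/mL = 197,800 mL.

198 L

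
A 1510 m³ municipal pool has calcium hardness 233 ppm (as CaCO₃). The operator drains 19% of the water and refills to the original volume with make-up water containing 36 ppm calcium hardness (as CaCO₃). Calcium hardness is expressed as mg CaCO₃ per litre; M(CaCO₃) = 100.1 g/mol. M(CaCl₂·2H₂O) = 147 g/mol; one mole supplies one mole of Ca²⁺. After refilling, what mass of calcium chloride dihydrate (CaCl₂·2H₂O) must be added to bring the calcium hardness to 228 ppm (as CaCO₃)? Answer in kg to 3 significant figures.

Volume: 1510 m³ = 1,510,000 L.
After draining 19% and refilling: 233 × 0.81 + 36 × 0.19 = 195.57 ppm.
Deficit to target: 228 − 195.57 = 32.43 mg/L.
As CaCO₃: 32.43 mg/L × 1,510,000 L = 48,970 g; ÷ 100.1 = 489.2 mol Ca²⁺.
Mass: 489.2 × 147 = 71,910 g.

71.9 kg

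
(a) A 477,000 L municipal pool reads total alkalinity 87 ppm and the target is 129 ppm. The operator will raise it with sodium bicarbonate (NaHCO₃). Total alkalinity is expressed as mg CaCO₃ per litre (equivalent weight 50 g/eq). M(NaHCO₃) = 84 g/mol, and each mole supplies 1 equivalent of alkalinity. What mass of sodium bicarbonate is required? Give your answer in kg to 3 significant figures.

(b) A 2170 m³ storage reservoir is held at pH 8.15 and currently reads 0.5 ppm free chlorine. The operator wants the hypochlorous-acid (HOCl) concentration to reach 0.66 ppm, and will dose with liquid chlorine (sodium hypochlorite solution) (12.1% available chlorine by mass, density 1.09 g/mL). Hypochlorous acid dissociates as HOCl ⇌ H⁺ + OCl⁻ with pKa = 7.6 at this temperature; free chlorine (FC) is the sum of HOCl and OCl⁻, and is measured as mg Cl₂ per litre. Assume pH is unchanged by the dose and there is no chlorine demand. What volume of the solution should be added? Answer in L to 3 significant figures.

(a) 33.7 kg; (b) 41.2 L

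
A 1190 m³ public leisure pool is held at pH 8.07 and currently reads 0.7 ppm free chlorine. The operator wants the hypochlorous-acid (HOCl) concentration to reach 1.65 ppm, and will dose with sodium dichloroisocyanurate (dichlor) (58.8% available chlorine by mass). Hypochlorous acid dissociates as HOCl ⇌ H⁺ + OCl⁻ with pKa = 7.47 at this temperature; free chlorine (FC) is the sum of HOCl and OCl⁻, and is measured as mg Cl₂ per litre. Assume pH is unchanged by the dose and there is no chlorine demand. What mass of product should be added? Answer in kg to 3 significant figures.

15.2 kg

Volume: 1190 m³ = 1,190,000 L.
[OCl⁻]/[HOCl] = 10^(pH − pKa) = 10^(8.07 − 7.47) = 3.981; fraction as HOCl = 1/(1 + 3.981) = 0.2008.
Free chlorine required for 1.65 ppm HOCl: 1.65 / 0.2008 = 8.219 ppm.
FC to add: 8.219 − 0.7 = 7.519 mg/L as Cl₂.
Cl₂ equivalent: 7.519 mg/L × 1,190,000 L = 8947 g.
Product at 58.8% available Cl: 8947 / 0.588 = 15,220 g.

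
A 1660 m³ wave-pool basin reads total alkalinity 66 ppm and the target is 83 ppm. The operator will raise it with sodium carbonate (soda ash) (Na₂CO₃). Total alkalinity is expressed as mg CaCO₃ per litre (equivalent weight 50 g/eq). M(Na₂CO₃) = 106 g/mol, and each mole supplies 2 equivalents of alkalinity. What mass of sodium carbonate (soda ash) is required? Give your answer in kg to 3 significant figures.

29.9 kg

Volume: 1660 m³ = 1,660,000 L.
Alkalinity to add: (83 − 66) = 17 mg/L as CaCO₃ × 1,660,000 L = 28,220 g as CaCO₃.
Equivalents: 28,220 g ÷ 50 g/eq = 564.4 eq.
Each mole of Na₂CO₃ supplies 2 eq, so 564.4 / 2 = 282.2 mol.
Mass: 282.2 mol × 106 g/mol = 29,910 g.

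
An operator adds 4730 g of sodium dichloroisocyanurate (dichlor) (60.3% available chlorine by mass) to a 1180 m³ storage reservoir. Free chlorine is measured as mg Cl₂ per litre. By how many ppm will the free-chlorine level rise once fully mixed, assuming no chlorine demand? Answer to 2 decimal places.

2.42 ppm

Volume: 1180 m³ = 1,180,000 L.
Available chlorine delivered: 4730 g × 0.603 = 2852 g as Cl₂.
Concentration rise: 2852 g / 1,180,000 L = 2.417 mg/L = 2.42 ppm.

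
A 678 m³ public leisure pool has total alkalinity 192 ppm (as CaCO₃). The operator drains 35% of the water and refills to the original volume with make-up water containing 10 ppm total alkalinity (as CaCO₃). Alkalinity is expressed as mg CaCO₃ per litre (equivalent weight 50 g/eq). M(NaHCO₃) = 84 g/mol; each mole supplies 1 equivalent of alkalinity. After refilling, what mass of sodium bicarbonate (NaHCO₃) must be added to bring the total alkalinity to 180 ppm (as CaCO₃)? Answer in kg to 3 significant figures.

Volume: 678 m³ = 678,000 L.
After draining 35% and refilling: 192 × 0.65 + 10 × 0.35 = 128.3 ppm.
Deficit to target: 180 − 128.3 = 51.7 mg/L.
As CaCO₃: 51.7 mg/L × 678,000 L = 35,050 g; ÷ 50 g/eq ÷ 1 = 701.1 mol NaHCO₃.
Mass: 701.1 × 84 = 58,890 g.

58.9 kg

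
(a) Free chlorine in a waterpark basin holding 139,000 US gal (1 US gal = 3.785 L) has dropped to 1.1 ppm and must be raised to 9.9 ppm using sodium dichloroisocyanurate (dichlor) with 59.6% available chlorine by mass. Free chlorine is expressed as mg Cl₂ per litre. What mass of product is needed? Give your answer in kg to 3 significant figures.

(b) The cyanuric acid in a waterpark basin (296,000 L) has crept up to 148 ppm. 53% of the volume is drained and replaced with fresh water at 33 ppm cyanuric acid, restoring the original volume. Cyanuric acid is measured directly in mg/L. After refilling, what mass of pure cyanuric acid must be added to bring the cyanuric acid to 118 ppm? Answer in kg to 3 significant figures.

(a) Volume: 139,000 US gal × 3.785 L/gal = 526,115 L.
(a) Chlorine deficit: 9.9 − 1.1 = 8.8 ppm = 8.8 mg/L as Cl₂.
(a) Cl₂ equivalent needed: 8.8 mg/L × 526,115 L = 4,630,000 mg = 4630 g.
(a) Product at 59.6% available chlorine: 4630 / 0.596 = 7768 g.

(b) After draining 53% and refilling: 148 × 0.47 + 33 × 0.53 = 87.05 ppm.
(b) Deficit to target: 118 − 87.05 = 30.95 mg/L.
(b) Mass: 30.95 mg/L × 296,000 L = 9161 g cyanuric acid.

(a) 7.77 kg; (b) 9.16 kg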